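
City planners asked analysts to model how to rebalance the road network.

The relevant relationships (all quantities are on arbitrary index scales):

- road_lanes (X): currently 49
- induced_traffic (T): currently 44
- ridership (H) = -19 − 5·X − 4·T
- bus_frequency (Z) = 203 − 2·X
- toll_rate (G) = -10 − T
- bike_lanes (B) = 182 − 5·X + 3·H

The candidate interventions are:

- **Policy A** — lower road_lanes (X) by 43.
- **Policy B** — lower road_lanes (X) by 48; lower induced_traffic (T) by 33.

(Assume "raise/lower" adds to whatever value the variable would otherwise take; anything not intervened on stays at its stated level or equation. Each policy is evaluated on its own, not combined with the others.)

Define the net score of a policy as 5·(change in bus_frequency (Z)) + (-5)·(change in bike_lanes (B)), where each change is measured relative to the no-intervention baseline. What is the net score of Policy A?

-3870

Baseline:
  X = 49
  T = 44
  H = -19 − 5·49 − 4·44 = -440
  Z = 203 − 2·49 = 105
  B = 182 − 5·49 + 3·(-440) = -1383
Policy A (X − 43):
  X = 49 − 43 = 6
  T = 44
  H = -19 − 5·6 − 4·44 = -225
  Z = 203 − 2·6 = 191
  B = 182 − 5·6 + 3·(-225) = -523
ΔZ = 191 − 105 = 86; ΔB = -523 − (-1383) = 860
Score = 5·86 + (-5)·860 = -3870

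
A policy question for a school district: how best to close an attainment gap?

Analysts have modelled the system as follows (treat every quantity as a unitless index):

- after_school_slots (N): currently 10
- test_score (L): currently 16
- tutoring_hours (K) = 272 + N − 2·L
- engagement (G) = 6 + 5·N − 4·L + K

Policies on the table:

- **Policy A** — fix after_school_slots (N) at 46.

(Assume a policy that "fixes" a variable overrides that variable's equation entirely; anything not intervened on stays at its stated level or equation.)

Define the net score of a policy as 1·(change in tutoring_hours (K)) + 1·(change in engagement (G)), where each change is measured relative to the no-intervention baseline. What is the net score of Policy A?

252

Baseline:
  N = 10
  L = 16
  K = 272 + 10 − 2·16 = 250
  G = 6 + 5·10 − 4·16 + 250 = 242
Policy A (N := 46):
  N = 46
  L = 16
  K = 272 + 46 − 2·16 = 286
  G = 6 + 5·46 − 4·16 + 286 = 458
ΔK = 286 − 250 = 36; ΔG = 458 − 242 = 216
Score = 1·36 + 1·216 = 252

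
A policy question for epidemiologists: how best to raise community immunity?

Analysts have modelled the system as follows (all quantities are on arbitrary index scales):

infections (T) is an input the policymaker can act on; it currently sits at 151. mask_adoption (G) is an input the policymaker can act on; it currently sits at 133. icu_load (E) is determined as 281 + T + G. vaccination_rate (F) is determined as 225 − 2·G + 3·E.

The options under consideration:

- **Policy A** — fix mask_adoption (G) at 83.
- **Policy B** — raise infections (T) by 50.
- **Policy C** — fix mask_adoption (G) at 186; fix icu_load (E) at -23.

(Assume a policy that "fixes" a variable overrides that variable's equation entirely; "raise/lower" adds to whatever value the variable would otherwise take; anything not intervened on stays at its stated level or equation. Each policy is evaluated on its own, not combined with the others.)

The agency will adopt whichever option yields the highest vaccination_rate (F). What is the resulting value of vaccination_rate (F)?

Policy A (G := 83):
  T = 151
  G = 83
  E = 281 + 151 + 83 = 515
  F = 225 − 2·83 + 3·515 = 1604
Policy B (T + 50):
  T = 151 + 50 = 201
  G = 133
  E = 281 + 201 + 133 = 615
  F = 225 − 2·133 + 3·615 = 1804
Policy C (G := 186, E := -23):
  T = 151
  G = 186
  E = -23
  F = 225 − 2·186 + 3·(-23) = -216
Comparing — Policy A: F=1604, Policy B: F=1804, Policy C: F=-216. Highest is 1804 (Policy B).

1804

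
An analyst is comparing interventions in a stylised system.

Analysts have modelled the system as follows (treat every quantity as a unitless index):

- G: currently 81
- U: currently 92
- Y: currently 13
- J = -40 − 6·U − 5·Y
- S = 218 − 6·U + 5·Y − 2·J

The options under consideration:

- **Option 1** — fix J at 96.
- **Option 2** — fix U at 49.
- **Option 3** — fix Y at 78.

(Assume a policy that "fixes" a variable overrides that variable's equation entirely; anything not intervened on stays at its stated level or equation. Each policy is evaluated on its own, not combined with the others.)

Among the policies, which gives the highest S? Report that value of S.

2020

Option 1 (J := 96):
  U = 92
  Y = 13
  J = 96
  S = 218 − 6·92 + 5·13 − 2·96 = -461
Option 2 (U := 49):
  U = 49
  Y = 13
  J = -40 − 6·49 − 5·13 = -399
  S = 218 − 6·49 + 5·13 − 2·(-399) = 787
Option 3 (Y := 78):
  U = 92
  Y = 78
  J = -40 − 6·92 − 5·78 = -982
  S = 218 − 6·92 + 5·78 − 2·(-982) = 2020
Comparing — Option 1: S=-461, Option 2: S=787, Option 3: S=2020. Highest is 2020 (Option 3).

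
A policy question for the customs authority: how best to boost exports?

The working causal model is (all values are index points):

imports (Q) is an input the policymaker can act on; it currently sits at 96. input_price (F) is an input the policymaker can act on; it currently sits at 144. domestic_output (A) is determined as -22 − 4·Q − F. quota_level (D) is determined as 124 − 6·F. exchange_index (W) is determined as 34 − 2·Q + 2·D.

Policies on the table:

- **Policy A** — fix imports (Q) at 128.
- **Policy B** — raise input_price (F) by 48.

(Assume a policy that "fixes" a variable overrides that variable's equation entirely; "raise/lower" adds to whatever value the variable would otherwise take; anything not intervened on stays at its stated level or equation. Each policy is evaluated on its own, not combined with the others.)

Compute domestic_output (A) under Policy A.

Policy A (Q := 128):
  Q = 128
  F = 144
  A = -22 − 4·128 − 144 = -678

-678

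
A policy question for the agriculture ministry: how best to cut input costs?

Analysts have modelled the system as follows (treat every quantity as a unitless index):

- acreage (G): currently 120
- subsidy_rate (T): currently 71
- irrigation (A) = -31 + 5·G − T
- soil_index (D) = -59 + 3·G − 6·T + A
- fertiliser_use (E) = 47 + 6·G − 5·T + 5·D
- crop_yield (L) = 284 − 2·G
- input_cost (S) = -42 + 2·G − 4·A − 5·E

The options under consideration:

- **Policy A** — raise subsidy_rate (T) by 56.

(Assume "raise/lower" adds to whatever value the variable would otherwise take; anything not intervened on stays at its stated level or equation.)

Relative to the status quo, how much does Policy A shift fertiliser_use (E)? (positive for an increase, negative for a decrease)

-2240

Baseline:
  G = 120
  T = 71
  A = -31 + 5·120 − 71 = 498
  D = -59 + 3·120 − 6·71 + 498 = 373
  E = 47 + 6·120 − 5·71 + 5·373 = 2277
Policy A (T + 56):
  G = 120
  T = 71 + 56 = 127
  A = -31 + 5·120 − 127 = 442
  D = -59 + 3·120 − 6·127 + 442 = -19
  E = 47 + 6·120 − 5·127 + 5·(-19) = 37
Change in E: 37 − 2277 = -2240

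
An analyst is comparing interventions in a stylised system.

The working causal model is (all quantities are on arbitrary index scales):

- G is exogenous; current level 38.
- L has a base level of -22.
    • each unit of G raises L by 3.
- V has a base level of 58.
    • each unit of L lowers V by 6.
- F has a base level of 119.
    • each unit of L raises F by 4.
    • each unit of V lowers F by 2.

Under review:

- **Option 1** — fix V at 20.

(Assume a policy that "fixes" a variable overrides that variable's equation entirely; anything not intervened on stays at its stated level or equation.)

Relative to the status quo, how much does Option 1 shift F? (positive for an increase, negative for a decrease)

-1028

Baseline:
  G = 38
  L = -22 + 3·38 = 92
  V = 58 − 6·92 = -494
  F = 119 + 4·92 − 2·(-494) = 1475
Option 1 (V := 20):
  G = 38
  L = -22 + 3·38 = 92
  V = 20
  F = 119 + 4·92 − 2·20 = 447
Change in F: 447 − 1475 = -1028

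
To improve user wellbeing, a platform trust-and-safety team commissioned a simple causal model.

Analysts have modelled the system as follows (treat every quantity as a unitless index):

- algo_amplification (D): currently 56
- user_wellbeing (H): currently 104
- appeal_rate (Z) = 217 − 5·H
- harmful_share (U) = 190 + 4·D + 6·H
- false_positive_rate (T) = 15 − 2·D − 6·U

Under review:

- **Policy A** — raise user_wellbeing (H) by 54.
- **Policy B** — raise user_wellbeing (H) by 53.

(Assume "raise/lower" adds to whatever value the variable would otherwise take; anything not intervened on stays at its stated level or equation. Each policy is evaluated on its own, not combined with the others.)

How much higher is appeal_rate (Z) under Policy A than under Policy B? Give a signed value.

Policy A (H + 54):
  H = 104 + 54 = 158
  Z = 217 − 5·158 = -573
Policy B (H + 53):
  H = 104 + 53 = 157
  Z = 217 − 5·157 = -568
Z: -573 − (-568) = -5

-5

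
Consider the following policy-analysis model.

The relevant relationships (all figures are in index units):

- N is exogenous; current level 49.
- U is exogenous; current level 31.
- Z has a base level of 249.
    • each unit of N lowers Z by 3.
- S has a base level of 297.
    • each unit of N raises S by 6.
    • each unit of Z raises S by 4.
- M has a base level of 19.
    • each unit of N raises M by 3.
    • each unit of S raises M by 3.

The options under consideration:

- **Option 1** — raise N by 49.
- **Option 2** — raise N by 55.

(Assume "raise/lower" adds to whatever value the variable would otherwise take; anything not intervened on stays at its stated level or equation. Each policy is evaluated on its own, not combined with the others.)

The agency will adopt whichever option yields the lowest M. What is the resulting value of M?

2338

Option 1 (N + 49):
  N = 49 + 49 = 98
  Z = 249 − 3·98 = -45
  S = 297 + 6·98 + 4·(-45) = 705
  M = 19 + 3·98 + 3·705 = 2428
Option 2 (N + 55):
  N = 49 + 55 = 104
  Z = 249 − 3·104 = -63
  S = 297 + 6·104 + 4·(-63) = 669
  M = 19 + 3·104 + 3·669 = 2338
Comparing — Option 1: M=2428, Option 2: M=2338. Lowest is 2338 (Option 2).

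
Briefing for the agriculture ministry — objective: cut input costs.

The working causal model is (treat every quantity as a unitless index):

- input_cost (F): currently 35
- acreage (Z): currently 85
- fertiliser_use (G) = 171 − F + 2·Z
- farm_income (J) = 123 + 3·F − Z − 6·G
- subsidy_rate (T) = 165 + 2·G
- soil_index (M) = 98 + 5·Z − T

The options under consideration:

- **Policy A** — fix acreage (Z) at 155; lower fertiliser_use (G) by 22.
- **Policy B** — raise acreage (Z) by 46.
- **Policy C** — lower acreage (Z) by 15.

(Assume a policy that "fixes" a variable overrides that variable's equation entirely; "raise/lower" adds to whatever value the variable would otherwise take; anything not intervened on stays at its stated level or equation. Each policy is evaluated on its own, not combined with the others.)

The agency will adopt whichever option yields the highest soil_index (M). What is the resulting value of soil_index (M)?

Policy A (Z := 155, G − 22):
  F = 35
  Z = 155
  G = 171 − 35 + 2·155 (−22 from intervention) = 424
  T = 165 + 2·424 = 1013
  M = 98 + 5·155 − 1013 = -140
Policy B (Z + 46):
  F = 35
  Z = 85 + 46 = 131
  G = 171 − 35 + 2·131 = 398
  T = 165 + 2·398 = 961
  M = 98 + 5·131 − 961 = -208
Policy C (Z − 15):
  F = 35
  Z = 85 − 15 = 70
  G = 171 − 35 + 2·70 = 276
  T = 165 + 2·276 = 717
  M = 98 + 5·70 − 717 = -269
Comparing — Policy A: M=-140, Policy B: M=-208, Policy C: M=-269. Highest is -140 (Policy A).

-140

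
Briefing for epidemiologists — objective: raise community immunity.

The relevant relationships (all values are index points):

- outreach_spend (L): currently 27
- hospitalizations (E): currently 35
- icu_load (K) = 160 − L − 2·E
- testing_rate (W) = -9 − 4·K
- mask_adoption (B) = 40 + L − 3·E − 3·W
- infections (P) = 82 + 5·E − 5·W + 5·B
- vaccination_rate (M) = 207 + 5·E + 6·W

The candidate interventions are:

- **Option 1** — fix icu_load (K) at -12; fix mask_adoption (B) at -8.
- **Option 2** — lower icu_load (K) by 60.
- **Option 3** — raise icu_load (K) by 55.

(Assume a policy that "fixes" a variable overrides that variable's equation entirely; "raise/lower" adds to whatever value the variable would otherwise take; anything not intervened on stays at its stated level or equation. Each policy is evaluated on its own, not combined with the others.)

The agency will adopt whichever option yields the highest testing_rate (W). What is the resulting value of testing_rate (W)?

Option 1 (K := -12, B := -8):
  L = 27
  E = 35
  K = -12
  W = -9 − 4·(-12) = 39
Option 2 (K − 60):
  L = 27
  E = 35
  K = 160 − 27 − 2·35 (−60 from intervention) = 3
  W = -9 − 4·3 = -21
Option 3 (K + 55):
  L = 27
  E = 35
  K = 160 − 27 − 2·35 (+55 from intervention) = 118
  W = -9 − 4·118 = -481
Comparing — Option 1: W=39, Option 2: W=-21, Option 3: W=-481. Highest is 39 (Option 1).

39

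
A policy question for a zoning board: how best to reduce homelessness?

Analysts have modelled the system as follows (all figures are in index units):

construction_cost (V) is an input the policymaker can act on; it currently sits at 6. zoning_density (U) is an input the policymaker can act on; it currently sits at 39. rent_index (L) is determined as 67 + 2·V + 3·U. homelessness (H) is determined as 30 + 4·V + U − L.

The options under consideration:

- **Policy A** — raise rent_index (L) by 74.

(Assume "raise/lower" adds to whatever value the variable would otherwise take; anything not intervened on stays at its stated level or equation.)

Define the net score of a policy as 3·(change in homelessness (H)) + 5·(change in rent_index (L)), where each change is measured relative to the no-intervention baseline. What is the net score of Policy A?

Baseline:
  V = 6
  U = 39
  L = 67 + 2·6 + 3·39 = 196
  H = 30 + 4·6 + 39 − 196 = -103
Policy A (L + 74):
  V = 6
  U = 39
  L = 67 + 2·6 + 3·39 (+74 from intervention) = 270
  H = 30 + 4·6 + 39 − 270 = -177
ΔH = -177 − (-103) = -74; ΔL = 270 − 196 = 74
Score = 3·(-74) + 5·74 = 148

148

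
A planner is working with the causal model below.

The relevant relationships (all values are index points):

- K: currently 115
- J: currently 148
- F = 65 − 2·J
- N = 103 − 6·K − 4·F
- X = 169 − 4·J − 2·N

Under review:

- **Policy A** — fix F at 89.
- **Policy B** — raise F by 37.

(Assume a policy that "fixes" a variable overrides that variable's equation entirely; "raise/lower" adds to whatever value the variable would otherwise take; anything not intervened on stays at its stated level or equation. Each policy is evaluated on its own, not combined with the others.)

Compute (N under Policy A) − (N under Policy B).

-1132

Policy A (F := 89):
  K = 115
  J = 148
  F = 89
  N = 103 − 6·115 − 4·89 = -943
Policy B (F + 37):
  K = 115
  J = 148
  F = 65 − 2·148 (+37 from intervention) = -194
  N = 103 − 6·115 − 4·(-194) = 189
N: -943 − 189 = -1132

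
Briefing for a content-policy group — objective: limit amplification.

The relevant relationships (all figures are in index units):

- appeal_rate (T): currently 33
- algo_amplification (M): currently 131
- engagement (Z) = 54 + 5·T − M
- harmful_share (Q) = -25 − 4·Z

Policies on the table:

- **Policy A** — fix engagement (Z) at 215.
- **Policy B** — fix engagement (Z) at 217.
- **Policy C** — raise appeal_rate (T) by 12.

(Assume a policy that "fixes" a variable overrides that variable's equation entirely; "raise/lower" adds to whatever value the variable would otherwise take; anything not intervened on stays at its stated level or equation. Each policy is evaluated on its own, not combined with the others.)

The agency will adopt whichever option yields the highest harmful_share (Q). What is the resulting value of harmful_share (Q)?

-617

Policy A (Z := 215):
  T = 33
  M = 131
  Z = 215
  Q = -25 − 4·215 = -885
Policy B (Z := 217):
  T = 33
  M = 131
  Z = 217
  Q = -25 − 4·217 = -893
Policy C (T + 12):
  T = 33 + 12 = 45
  M = 131
  Z = 54 + 5·45 − 131 = 148
  Q = -25 − 4·148 = -617
Comparing — Policy A: Q=-885, Policy B: Q=-893, Policy C: Q=-617. Highest is -617 (Policy C).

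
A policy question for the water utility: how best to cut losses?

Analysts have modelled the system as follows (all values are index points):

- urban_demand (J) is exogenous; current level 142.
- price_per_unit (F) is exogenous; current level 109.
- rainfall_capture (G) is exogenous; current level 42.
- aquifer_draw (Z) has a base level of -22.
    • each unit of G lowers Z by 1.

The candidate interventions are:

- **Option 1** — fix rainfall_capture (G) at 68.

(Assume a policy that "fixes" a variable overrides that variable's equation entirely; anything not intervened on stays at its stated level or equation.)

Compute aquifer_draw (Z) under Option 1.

-90

Option 1 (G := 68):
  G = 68
  Z = -22 − 68 = -90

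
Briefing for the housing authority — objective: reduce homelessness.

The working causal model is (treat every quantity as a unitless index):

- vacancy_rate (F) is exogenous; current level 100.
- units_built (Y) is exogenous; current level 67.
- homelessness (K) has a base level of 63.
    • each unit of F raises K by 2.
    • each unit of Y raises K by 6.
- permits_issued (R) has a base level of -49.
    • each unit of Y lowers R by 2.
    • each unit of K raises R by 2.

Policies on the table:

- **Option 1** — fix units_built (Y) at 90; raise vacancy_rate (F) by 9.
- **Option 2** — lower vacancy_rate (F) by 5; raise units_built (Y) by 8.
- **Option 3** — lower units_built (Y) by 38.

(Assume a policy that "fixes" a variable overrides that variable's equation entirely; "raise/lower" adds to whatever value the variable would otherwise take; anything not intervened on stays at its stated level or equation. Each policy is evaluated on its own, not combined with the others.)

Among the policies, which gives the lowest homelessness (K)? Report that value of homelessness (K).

Option 1 (Y := 90, F + 9):
  F = 100 + 9 = 109
  Y = 90
  K = 63 + 2·109 + 6·90 = 821
Option 2 (F − 5, Y + 8):
  F = 100 − 5 = 95
  Y = 67 + 8 = 75
  K = 63 + 2·95 + 6·75 = 703
Option 3 (Y − 38):
  F = 100
  Y = 67 − 38 = 29
  K = 63 + 2·100 + 6·29 = 437
Comparing — Option 1: K=821, Option 2: K=703, Option 3: K=437. Lowest is 437 (Option 3).

437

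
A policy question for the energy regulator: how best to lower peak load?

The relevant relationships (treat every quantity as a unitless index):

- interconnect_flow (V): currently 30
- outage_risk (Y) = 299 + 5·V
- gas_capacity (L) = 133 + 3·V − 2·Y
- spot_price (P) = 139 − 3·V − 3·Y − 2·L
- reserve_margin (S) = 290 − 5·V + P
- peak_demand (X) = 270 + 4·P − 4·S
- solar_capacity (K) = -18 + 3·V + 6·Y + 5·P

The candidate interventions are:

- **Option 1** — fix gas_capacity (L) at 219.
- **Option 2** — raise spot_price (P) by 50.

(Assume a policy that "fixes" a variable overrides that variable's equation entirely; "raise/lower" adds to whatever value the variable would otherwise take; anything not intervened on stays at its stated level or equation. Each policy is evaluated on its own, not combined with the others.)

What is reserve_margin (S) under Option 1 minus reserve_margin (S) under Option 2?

Option 1 (L := 219):
  V = 30
  Y = 299 + 5·30 = 449
  L = 219
  P = 139 − 3·30 − 3·449 − 2·219 = -1736
  S = 290 − 5·30 + (-1736) = -1596
Option 2 (P + 50):
  V = 30
  Y = 299 + 5·30 = 449
  L = 133 + 3·30 − 2·449 = -675
  P = 139 − 3·30 − 3·449 − 2·(-675) (+50 from intervention) = 102
  S = 290 − 5·30 + 102 = 242
S: -1596 − 242 = -1838

-1838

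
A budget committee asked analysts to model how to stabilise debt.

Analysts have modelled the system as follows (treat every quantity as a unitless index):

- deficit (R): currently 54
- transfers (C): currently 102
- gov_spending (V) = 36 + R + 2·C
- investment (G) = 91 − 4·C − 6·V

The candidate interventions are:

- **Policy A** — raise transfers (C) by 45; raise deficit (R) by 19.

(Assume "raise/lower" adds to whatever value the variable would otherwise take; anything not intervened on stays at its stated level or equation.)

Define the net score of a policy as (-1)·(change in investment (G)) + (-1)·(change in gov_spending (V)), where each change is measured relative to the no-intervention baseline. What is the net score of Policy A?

725

Baseline:
  R = 54
  C = 102
  V = 36 + 54 + 2·102 = 294
  G = 91 − 4·102 − 6·294 = -2081
Policy A (C + 45, R + 19):
  R = 54 + 19 = 73
  C = 102 + 45 = 147
  V = 36 + 73 + 2·147 = 403
  G = 91 − 4·147 − 6·403 = -2915
ΔG = -2915 − (-2081) = -834; ΔV = 403 − 294 = 109
Score = (-1)·(-834) + (-1)·109 = 725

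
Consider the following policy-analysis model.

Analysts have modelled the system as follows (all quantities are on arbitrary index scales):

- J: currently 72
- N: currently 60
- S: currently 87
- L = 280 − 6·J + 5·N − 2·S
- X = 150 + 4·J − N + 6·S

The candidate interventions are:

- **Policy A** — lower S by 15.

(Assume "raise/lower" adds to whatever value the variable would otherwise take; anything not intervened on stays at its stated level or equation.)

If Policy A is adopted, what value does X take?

810

Policy A (S − 15):
  J = 72
  N = 60
  S = 87 − 15 = 72
  X = 150 + 4·72 − 60 + 6·72 = 810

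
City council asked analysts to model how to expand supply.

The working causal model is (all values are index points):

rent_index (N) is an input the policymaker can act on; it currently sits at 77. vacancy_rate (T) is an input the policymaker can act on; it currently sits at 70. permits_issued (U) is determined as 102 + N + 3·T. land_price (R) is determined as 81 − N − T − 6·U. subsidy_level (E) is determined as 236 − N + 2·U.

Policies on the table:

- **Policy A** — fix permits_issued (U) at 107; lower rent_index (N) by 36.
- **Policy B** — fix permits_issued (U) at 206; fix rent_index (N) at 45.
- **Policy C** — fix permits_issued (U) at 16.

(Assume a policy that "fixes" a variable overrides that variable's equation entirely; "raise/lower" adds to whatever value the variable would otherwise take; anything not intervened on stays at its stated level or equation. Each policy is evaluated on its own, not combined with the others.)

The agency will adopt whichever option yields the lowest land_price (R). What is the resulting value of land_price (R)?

Policy A (U := 107, N − 36):
  N = 77 − 36 = 41
  T = 70
  U = 107
  R = 81 − 41 − 70 − 6·107 = -672
Policy B (U := 206, N := 45):
  N = 45
  T = 70
  U = 206
  R = 81 − 45 − 70 − 6·206 = -1270
Policy C (U := 16):
  N = 77
  T = 70
  U = 16
  R = 81 − 77 − 70 − 6·16 = -162
Comparing — Policy A: R=-672, Policy B: R=-1270, Policy C: R=-162. Lowest is -1270 (Policy B).

-1270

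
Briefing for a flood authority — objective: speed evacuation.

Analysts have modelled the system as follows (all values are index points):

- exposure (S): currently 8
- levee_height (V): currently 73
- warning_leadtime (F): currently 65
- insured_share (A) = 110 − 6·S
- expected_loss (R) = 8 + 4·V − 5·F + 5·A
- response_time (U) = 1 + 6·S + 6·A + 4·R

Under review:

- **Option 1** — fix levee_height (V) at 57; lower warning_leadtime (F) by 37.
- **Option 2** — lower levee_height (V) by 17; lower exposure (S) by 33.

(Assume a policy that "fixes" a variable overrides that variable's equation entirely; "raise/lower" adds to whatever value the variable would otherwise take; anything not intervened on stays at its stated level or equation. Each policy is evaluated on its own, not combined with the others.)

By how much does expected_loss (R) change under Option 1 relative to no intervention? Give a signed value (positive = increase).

121

Baseline:
  S = 8
  V = 73
  F = 65
  A = 110 − 6·8 = 62
  R = 8 + 4·73 − 5·65 + 5·62 = 285
Option 1 (V := 57, F − 37):
  S = 8
  V = 57
  F = 65 − 37 = 28
  A = 110 − 6·8 = 62
  R = 8 + 4·57 − 5·28 + 5·62 = 406
Change in R: 406 − 285 = 121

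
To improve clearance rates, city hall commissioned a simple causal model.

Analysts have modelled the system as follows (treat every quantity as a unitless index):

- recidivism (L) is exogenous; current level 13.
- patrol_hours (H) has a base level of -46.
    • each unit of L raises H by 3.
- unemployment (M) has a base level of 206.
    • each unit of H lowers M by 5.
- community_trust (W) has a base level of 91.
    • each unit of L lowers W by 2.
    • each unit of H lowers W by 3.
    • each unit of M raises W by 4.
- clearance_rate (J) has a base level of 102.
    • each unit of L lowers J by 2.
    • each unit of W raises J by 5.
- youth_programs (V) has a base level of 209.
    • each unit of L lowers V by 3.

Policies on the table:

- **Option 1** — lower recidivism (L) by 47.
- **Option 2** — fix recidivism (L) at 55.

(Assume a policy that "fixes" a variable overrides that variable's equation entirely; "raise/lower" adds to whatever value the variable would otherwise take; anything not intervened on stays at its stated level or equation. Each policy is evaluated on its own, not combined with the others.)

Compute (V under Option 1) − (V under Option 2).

Option 1 (L − 47):
  L = 13 − 47 = -34
  V = 209 − 3·(-34) = 311
Option 2 (L := 55):
  L = 55
  V = 209 − 3·55 = 44
V: 311 − 44 = 267

267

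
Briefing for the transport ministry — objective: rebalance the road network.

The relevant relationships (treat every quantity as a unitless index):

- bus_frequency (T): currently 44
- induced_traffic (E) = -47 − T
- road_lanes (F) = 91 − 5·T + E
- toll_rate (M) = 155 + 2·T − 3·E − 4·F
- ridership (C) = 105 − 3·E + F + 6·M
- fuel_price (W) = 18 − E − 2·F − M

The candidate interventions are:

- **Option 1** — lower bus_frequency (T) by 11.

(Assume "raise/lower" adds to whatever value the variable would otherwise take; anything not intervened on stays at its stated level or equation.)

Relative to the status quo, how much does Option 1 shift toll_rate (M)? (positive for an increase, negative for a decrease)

-319

Baseline:
  T = 44
  E = -47 − 44 = -91
  F = 91 − 5·44 + (-91) = -220
  M = 155 + 2·44 − 3·(-91) − 4·(-220) = 1396
Option 1 (T − 11):
  T = 44 − 11 = 33
  E = -47 − 33 = -80
  F = 91 − 5·33 + (-80) = -154
  M = 155 + 2·33 − 3·(-80) − 4·(-154) = 1077
Change in M: 1077 − 1396 = -319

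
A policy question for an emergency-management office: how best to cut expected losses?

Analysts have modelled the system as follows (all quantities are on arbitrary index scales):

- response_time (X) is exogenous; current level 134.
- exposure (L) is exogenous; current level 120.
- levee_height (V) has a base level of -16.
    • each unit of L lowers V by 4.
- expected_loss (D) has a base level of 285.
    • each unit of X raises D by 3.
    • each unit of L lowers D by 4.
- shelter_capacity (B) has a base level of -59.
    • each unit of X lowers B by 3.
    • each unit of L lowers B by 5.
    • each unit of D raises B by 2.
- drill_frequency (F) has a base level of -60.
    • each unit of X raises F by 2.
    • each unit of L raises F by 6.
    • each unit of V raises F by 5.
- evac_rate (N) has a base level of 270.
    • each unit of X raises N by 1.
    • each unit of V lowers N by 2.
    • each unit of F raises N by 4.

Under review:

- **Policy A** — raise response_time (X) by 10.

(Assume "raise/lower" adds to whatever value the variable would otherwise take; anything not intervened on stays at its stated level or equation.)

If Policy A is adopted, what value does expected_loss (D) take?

Policy A (X + 10):
  X = 134 + 10 = 144
  L = 120
  D = 285 + 3·144 − 4·120 = 237

237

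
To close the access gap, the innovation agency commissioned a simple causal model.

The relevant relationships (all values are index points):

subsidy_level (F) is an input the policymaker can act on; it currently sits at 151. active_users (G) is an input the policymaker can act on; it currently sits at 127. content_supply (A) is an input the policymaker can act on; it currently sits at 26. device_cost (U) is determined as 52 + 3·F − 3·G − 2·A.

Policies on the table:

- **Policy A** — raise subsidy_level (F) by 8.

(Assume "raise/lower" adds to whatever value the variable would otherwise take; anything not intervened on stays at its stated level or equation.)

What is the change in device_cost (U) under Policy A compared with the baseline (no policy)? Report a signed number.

Baseline:
  F = 151
  G = 127
  A = 26
  U = 52 + 3·151 − 3·127 − 2·26 = 72
Policy A (F + 8):
  F = 151 + 8 = 159
  G = 127
  A = 26
  U = 52 + 3·159 − 3·127 − 2·26 = 96
Change in U: 96 − 72 = 24

24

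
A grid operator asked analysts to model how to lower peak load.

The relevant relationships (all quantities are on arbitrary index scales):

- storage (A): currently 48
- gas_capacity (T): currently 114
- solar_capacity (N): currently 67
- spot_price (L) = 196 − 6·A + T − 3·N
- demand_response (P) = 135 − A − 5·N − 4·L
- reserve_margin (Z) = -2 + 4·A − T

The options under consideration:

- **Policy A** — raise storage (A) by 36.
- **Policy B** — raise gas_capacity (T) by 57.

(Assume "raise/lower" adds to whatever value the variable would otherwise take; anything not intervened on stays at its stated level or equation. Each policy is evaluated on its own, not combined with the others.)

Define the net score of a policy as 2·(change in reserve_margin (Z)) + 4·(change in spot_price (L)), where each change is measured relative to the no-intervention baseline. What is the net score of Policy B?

114

Baseline:
  A = 48
  T = 114
  N = 67
  L = 196 − 6·48 + 114 − 3·67 = -179
  Z = -2 + 4·48 − 114 = 76
Policy B (T + 57):
  A = 48
  T = 114 + 57 = 171
  N = 67
  L = 196 − 6·48 + 171 − 3·67 = -122
  Z = -2 + 4·48 − 171 = 19
ΔZ = 19 − 76 = -57; ΔL = -122 − (-179) = 57
Score = 2·(-57) + 4·57 = 114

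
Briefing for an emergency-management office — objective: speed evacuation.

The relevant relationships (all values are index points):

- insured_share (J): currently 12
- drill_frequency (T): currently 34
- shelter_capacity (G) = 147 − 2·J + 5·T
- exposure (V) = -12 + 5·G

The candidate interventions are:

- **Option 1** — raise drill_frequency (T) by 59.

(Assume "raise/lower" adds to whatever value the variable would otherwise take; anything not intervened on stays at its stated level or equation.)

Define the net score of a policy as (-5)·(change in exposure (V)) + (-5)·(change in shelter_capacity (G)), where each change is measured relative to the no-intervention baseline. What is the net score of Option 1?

-8850

Baseline:
  J = 12
  T = 34
  G = 147 − 2·12 + 5·34 = 293
  V = -12 + 5·293 = 1453
Option 1 (T + 59):
  J = 12
  T = 34 + 59 = 93
  G = 147 − 2·12 + 5·93 = 588
  V = -12 + 5·588 = 2928
ΔV = 2928 − 1453 = 1475; ΔG = 588 − 293 = 295
Score = (-5)·1475 + (-5)·295 = -8850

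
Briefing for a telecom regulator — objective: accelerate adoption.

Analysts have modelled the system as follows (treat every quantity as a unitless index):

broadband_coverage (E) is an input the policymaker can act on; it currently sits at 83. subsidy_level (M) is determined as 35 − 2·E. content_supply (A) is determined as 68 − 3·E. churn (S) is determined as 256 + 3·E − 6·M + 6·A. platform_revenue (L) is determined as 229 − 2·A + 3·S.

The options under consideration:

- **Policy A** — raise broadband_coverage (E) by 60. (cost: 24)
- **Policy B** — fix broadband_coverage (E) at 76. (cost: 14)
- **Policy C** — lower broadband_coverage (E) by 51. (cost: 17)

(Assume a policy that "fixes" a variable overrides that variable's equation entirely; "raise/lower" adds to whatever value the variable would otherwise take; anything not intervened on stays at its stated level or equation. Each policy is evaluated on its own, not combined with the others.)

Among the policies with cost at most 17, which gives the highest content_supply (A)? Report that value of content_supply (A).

-28

Policy B (E := 76):
  E = 76
  A = 68 − 3·76 = -160
Policy C (E − 51):
  E = 83 − 51 = 32
  A = 68 − 3·32 = -28
Comparing — Policy B: A=-160, Policy C: A=-28. Highest is -28 (Policy C).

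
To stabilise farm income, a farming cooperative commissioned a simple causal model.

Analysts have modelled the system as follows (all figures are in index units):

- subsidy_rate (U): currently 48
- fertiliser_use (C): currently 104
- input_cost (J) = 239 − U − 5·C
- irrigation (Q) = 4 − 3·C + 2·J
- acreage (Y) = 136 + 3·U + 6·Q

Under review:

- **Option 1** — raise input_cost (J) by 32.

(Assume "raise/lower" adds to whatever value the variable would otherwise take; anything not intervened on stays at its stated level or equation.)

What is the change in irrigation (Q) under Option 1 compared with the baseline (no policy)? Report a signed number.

Baseline:
  U = 48
  C = 104
  J = 239 − 48 − 5·104 = -329
  Q = 4 − 3·104 + 2·(-329) = -966
Option 1 (J + 32):
  U = 48
  C = 104
  J = 239 − 48 − 5·104 (+32 from intervention) = -297
  Q = 4 − 3·104 + 2·(-297) = -902
Change in Q: -902 − (-966) = 64

64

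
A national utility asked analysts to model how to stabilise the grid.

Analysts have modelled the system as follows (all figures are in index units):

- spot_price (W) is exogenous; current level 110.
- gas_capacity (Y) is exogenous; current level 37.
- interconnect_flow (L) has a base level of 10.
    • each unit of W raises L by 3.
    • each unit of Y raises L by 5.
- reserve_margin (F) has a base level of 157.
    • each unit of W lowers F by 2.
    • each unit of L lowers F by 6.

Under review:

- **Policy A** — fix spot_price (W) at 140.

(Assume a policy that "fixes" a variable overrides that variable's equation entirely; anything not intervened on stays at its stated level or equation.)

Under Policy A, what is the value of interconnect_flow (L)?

615

Policy A (W := 140):
  W = 140
  Y = 37
  L = 10 + 3·140 + 5·37 = 615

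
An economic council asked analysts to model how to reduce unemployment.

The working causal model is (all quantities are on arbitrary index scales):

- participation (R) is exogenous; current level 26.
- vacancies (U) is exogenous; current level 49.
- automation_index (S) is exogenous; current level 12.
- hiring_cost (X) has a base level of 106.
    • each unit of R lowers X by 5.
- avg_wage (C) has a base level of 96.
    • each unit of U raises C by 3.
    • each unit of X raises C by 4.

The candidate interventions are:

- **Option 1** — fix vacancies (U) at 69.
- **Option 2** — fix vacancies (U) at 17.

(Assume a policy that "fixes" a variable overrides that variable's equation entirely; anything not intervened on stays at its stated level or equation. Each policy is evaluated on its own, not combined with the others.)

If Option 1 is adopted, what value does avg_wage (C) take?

Option 1 (U := 69):
  R = 26
  U = 69
  X = 106 − 5·26 = -24
  C = 96 + 3·69 + 4·(-24) = 207

207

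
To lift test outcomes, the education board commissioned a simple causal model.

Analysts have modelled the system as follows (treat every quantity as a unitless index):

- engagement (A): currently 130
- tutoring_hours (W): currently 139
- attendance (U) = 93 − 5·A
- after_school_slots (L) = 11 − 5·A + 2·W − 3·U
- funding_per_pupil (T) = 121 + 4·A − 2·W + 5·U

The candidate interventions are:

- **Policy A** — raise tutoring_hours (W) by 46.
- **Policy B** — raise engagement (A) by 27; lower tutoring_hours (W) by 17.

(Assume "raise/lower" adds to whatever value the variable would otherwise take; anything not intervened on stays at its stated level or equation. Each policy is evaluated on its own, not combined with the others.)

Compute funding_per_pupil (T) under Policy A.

Policy A (W + 46):
  A = 130
  W = 139 + 46 = 185
  U = 93 − 5·130 = -557
  T = 121 + 4·130 − 2·185 + 5·(-557) = -2514

-2514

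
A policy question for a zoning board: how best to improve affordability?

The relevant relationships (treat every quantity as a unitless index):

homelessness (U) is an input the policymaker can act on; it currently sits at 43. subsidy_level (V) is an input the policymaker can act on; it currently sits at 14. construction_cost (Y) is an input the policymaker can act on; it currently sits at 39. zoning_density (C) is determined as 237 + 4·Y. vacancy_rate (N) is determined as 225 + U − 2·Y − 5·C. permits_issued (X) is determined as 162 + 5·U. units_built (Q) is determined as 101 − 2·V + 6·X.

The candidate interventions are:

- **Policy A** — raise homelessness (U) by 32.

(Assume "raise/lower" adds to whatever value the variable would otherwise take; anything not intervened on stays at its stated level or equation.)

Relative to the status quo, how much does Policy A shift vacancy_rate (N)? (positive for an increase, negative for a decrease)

32

Baseline:
  U = 43
  Y = 39
  C = 237 + 4·39 = 393
  N = 225 + 43 − 2·39 − 5·393 = -1775
Policy A (U + 32):
  U = 43 + 32 = 75
  Y = 39
  C = 237 + 4·39 = 393
  N = 225 + 75 − 2·39 − 5·393 = -1743
Change in N: -1743 − (-1775) = 32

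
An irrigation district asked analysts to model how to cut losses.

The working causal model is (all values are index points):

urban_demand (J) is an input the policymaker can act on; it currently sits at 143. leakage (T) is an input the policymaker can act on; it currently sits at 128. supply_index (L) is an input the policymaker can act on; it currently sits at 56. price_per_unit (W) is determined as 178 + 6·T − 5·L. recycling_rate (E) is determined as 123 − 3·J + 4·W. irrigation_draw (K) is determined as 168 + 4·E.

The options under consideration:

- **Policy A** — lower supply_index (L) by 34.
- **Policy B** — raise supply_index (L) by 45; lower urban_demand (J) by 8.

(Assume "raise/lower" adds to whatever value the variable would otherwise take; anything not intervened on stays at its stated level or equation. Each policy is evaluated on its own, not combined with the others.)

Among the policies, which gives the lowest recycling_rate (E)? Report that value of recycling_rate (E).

1482

Policy A (L − 34):
  J = 143
  T = 128
  L = 56 − 34 = 22
  W = 178 + 6·128 − 5·22 = 836
  E = 123 − 3·143 + 4·836 = 3038
Policy B (L + 45, J − 8):
  J = 143 − 8 = 135
  T = 128
  L = 56 + 45 = 101
  W = 178 + 6·128 − 5·101 = 441
  E = 123 − 3·135 + 4·441 = 1482
Comparing — Policy A: E=3038, Policy B: E=1482. Lowest is 1482 (Policy B).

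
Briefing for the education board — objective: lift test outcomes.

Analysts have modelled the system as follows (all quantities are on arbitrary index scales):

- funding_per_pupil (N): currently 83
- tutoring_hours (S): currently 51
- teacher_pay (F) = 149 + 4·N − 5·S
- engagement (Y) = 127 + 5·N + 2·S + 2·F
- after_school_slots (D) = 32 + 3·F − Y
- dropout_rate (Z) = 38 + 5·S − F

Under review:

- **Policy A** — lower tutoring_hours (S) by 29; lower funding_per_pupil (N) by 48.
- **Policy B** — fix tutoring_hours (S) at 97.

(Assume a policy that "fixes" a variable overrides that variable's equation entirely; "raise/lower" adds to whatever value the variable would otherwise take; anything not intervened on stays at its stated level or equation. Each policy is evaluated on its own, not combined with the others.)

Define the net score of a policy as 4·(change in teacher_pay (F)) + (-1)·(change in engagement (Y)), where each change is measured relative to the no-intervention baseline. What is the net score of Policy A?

204

Baseline:
  N = 83
  S = 51
  F = 149 + 4·83 − 5·51 = 226
  Y = 127 + 5·83 + 2·51 + 2·226 = 1096
Policy A (S − 29, N − 48):
  N = 83 − 48 = 35
  S = 51 − 29 = 22
  F = 149 + 4·35 − 5·22 = 179
  Y = 127 + 5·35 + 2·22 + 2·179 = 704
ΔF = 179 − 226 = -47; ΔY = 704 − 1096 = -392
Score = 4·(-47) + (-1)·(-392) = 204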